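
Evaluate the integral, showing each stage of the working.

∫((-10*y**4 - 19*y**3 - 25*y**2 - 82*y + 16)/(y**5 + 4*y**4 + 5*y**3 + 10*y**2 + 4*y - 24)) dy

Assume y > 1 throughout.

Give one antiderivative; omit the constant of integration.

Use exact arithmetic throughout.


Step 1. Decompose ∫((-10*y**4 - 19*y**3 - 25*y**2 - 82*y + 16)/(y**5 + 4*y**4 + 5*y**3 + 10*y**2 + 4*y - 24)) dy by partial fractions, (-10*y**4 - 19*y**3 - 25*y**2 - 82*y + 16)/(y**5 + 4*y**4 + 5*y**3 + 10*y**2 + 4*y - 24) = 2/(y**2 + 4) - 5/(y + 3) - 3/(y + 2) - 2/(y - 1): now ∫(-2/(y - 1)) dy + ∫(-3/(y + 2)) dy + ∫(-5/(y + 3)) dy + ∫(2/(y**2 + 4)) dy.
Step 2. Evaluate the standard form [assuming y > -3]: now -5*log(y + 3) + ∫(-2/(y - 1)) dy + ∫(-3/(y + 2)) dy + ∫(2/(y**2 + 4)) dy.
Step 3. Evaluate the standard form [assuming y > 1]: now -2*log(y - 1) - 5*log(y + 3) + ∫(-3/(y + 2)) dy + ∫(2/(y**2 + 4)) dy.
Step 4. Evaluate the standard form [assuming y > -2]: now -2*log(y - 1) - 3*log(y + 2) - 5*log(y + 3) + ∫(2/(y**2 + 4)) dy.
Step 5. Evaluate the standard form: now -2*log(y - 1) - 3*log(y + 2) - 5*log(y + 3) + atan(y/2).
Answer: -2*log(y - 1) - 3*log(y + 2) - 5*log(y + 3) + atan(y/2).


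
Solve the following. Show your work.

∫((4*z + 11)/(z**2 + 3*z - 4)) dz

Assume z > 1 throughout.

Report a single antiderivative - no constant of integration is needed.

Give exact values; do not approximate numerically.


Step 1. Decompose ∫((4*z + 11)/(z**2 + 3*z - 4)) dz by partial fractions, (4*z + 11)/(z**2 + 3*z - 4) = 1/(z + 4) + 3/(z - 1): now ∫(3/(z - 1)) dz + ∫(1/(z + 4)) dz.
Step 2. Evaluate the standard form [assuming z > 1]: now 3*log(z - 1) + ∫(1/(z + 4)) dz.
Step 3. Evaluate the standard form [assuming z > -4]: now 3*log(z - 1) + log(z + 4).
Answer: 3*log(z - 1) + log(z + 4).


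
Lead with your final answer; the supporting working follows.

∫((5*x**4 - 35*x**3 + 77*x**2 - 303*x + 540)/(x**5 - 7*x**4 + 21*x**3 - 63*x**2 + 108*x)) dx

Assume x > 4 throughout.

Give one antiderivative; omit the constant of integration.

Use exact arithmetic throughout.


The answer is 5*log(x) - 4*log(x - 4) + 4*log(x - 3) + 4*atan(x/3)/3.
Step 1. Decompose ∫((5*x**4 - 35*x**3 + 77*x**2 - 303*x + 540)/(x**5 - 7*x**4 + 21*x**3 - 63*x**2 + 108*x)) dx by partial fractions, (5*x**4 - 35*x**3 + 77*x**2 - 303*x + 540)/(x**5 - 7*x**4 + 21*x**3 - 63*x**2 + 108*x) = 4/(x**2 + 9) + 4/(x - 3) - 4/(x - 4) + 5/x: now ∫(5/x) dx + ∫(-4/(x - 4)) dx + ∫(4/(x - 3)) dx + ∫(4/(x**2 + 9)) dx.
Step 2. Evaluate the standard form [assuming x > 4]: now -4*log(x - 4) + ∫(5/x) dx + ∫(4/(x - 3)) dx + ∫(4/(x**2 + 9)) dx.
Step 3. Evaluate the standard form [assuming x > 0]: now 5*log(x) - 4*log(x - 4) + ∫(4/(x - 3)) dx + ∫(4/(x**2 + 9)) dx.
Step 4. Evaluate the standard form [assuming x > 3]: now 5*log(x) - 4*log(x - 4) + 4*log(x - 3) + ∫(4/(x**2 + 9)) dx.
Step 5. Evaluate the standard form: now 5*log(x) - 4*log(x - 4) + 4*log(x - 3) + 4*atan(x/3)/3.
Answer: 5*log(x) - 4*log(x - 4) + 4*log(x - 3) + 4*atan(x/3)/3.


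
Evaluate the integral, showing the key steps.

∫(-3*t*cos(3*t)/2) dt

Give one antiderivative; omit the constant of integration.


Step 1. Integrate ∫(-3*t*cos(3*t)/2) dt by parts with u = t, dv = (-3*cos(3*t)/2) dt, so v = -sin(3*t)/2: now -t*sin(3*t)/2 + ∫(sin(3*t)/2) dt.
Step 2. Evaluate the standard form: now -t*sin(3*t)/2 - cos(3*t)/6.
Answer: -t*sin(3*t)/2 - cos(3*t)/6.


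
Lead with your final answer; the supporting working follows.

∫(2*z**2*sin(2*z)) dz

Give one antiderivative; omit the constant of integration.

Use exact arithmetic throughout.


The answer is -z**2*cos(2*z) + z*sin(2*z) + cos(2*z)/2.
Step 1. Integrate ∫(2*z**2*sin(2*z)) dz by parts with u = z**2, dv = (2*sin(2*z)) dz, so v = -cos(2*z): now -z**2*cos(2*z) + ∫(2*z*cos(2*z)) dz.
Step 2. Integrate ∫(2*z*cos(2*z)) dz by parts with u = z, dv = (2*cos(2*z)) dz, so v = sin(2*z): now -z**2*cos(2*z) + z*sin(2*z) + ∫(-sin(2*z)) dz.
Step 3. Evaluate the standard form: now -z**2*cos(2*z) + z*sin(2*z) + cos(2*z)/2.
Answer: -z**2*cos(2*z) + z*sin(2*z) + cos(2*z)/2.


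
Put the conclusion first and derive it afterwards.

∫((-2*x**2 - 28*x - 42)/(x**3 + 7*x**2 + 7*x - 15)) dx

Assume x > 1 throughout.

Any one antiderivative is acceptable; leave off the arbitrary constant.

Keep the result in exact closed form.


The answer is -3*log(x - 1) - 3*log(x + 3) + 4*log(x + 5).
Step 1. Decompose ∫((-2*x**2 - 28*x - 42)/(x**3 + 7*x**2 + 7*x - 15)) dx by partial fractions, (-2*x**2 - 28*x - 42)/(x**3 + 7*x**2 + 7*x - 15) = 4/(x + 5) - 3/(x + 3) - 3/(x - 1): now ∫(-3/(x - 1)) dx + ∫(-3/(x + 3)) dx + ∫(4/(x + 5)) dx.
Step 2. Evaluate the standard form [assuming x > -3]: now -3*log(x + 3) + ∫(-3/(x - 1)) dx + ∫(4/(x + 5)) dx.
Step 3. Evaluate the standard form [assuming x > -5]: now -3*log(x + 3) + 4*log(x + 5) + ∫(-3/(x - 1)) dx.
Step 4. Evaluate the standard form [assuming x > 1]: now -3*log(x - 1) - 3*log(x + 3) + 4*log(x + 5).
Answer: -3*log(x - 1) - 3*log(x + 3) + 4*log(x + 5).


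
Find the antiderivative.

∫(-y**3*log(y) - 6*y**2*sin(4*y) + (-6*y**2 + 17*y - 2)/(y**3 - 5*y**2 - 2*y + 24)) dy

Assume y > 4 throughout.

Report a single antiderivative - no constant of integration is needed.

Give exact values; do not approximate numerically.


Answer: -y**4*log(y)/4 + y**4/16 + 3*y**2*cos(4*y)/2 - 3*y*sin(4*y)/4 - 5*log(y - 4) + log(y - 3) - 2*log(y + 2) - 3*cos(4*y)/16.


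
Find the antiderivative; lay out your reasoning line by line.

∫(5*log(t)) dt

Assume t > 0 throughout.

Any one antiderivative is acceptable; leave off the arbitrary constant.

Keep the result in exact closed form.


Step 1. Integrate ∫(5*log(t)) dt by parts with u = log(t), dv = (5) dt, so v = 5*t [assuming t > 0]: now 5*t*log(t) + ∫(-5) dt.
Step 2. Evaluate the standard form: now 5*t*log(t) - 5*t.
Answer: 5*t*log(t) - 5*t.


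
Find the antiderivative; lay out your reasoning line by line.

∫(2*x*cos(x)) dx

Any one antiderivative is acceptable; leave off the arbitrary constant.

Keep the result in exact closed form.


Step 1. Integrate ∫(2*x*cos(x)) dx by parts with u = x, dv = (2*cos(x)) dx, so v = 2*sin(x): now 2*x*sin(x) + ∫(-2*sin(x)) dx.
Step 2. Evaluate the standard form: now 2*x*sin(x) + 2*cos(x).
Answer: 2*x*sin(x) + 2*cos(x).


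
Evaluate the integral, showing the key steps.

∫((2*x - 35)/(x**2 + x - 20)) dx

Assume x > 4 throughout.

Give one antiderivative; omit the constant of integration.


Step 1. Decompose ∫((2*x - 35)/(x**2 + x - 20)) dx by partial fractions, (2*x - 35)/(x**2 + x - 20) = 5/(x + 5) - 3/(x - 4): now ∫(-3/(x - 4)) dx + ∫(5/(x + 5)) dx.
Step 2. Evaluate the standard form [assuming x > -5]: now 5*log(x + 5) + ∫(-3/(x - 4)) dx.
Step 3. Evaluate the standard form [assuming x > 4]: now -3*log(x - 4) + 5*log(x + 5).
Answer: -3*log(x - 4) + 5*log(x + 5).


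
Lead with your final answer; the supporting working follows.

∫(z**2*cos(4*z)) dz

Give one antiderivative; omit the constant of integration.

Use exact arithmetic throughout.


The answer is z**2*sin(4*z)/4 + z*cos(4*z)/8 - sin(4*z)/32.
Step 1. Integrate ∫(z**2*cos(4*z)) dz by parts with u = z**2, dv = (cos(4*z)) dz, so v = sin(4*z)/4: now z**2*sin(4*z)/4 + ∫(-z*sin(4*z)/2) dz.
Step 2. Integrate ∫(-z*sin(4*z)/2) dz by parts with u = z, dv = (-sin(4*z)/2) dz, so v = cos(4*z)/8: now z**2*sin(4*z)/4 + z*cos(4*z)/8 + ∫(-cos(4*z)/8) dz.
Step 3. Evaluate the standard form: now z**2*sin(4*z)/4 + z*cos(4*z)/8 - sin(4*z)/32.
Answer: z**2*sin(4*z)/4 + z*cos(4*z)/8 - sin(4*z)/32.


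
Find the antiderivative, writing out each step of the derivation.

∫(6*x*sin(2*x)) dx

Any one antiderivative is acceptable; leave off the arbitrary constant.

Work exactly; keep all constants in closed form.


Step 1. Integrate ∫(6*x*sin(2*x)) dx by parts with u = x, dv = (6*sin(2*x)) dx, so v = -3*cos(2*x): now -3*x*cos(2*x) + ∫(3*cos(2*x)) dx.
Step 2. Evaluate the standard form: now -3*x*cos(2*x) + 3*sin(2*x)/2.
Answer: -3*x*cos(2*x) + 3*sin(2*x)/2.


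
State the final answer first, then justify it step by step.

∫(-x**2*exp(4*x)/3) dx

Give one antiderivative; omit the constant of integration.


The answer is -x**2*exp(4*x)/12 + x*exp(4*x)/24 - exp(4*x)/96.
Step 1. Integrate ∫(-x**2*exp(4*x)/3) dx by parts with u = x**2, dv = (-exp(4*x)/3) dx, so v = -exp(4*x)/12: now -x**2*exp(4*x)/12 + ∫(x*exp(4*x)/6) dx.
Step 2. Integrate ∫(x*exp(4*x)/6) dx by parts with u = x, dv = (exp(4*x)/6) dx, so v = exp(4*x)/24: now -x**2*exp(4*x)/12 + x*exp(4*x)/24 + ∫(-exp(4*x)/24) dx.
Step 3. Evaluate the standard form: now -x**2*exp(4*x)/12 + x*exp(4*x)/24 - exp(4*x)/96.
Answer: -x**2*exp(4*x)/12 + x*exp(4*x)/24 - exp(4*x)/96.


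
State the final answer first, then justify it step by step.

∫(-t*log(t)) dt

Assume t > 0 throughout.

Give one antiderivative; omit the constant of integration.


The answer is -t**2*log(t)/2 + t**2/4.
Step 1. Integrate ∫(-t*log(t)) dt by parts with u = log(t), dv = (-t) dt, so v = -t**2/2 [assuming t > 0]: now -t**2*log(t)/2 + ∫(t/2) dt.
Step 2. Evaluate the standard form: now -t**2*log(t)/2 + t**2/4.
Answer: -t**2*log(t)/2 + t**2/4.


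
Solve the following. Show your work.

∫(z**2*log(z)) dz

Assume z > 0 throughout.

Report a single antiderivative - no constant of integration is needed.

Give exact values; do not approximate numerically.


Step 1. Integrate ∫(z**2*log(z)) dz by parts with u = log(z), dv = (z**2) dz, so v = z**3/3 [assuming z > 0]: now z**3*log(z)/3 + ∫(-z**2/3) dz.
Step 2. Evaluate the standard form: now z**3*log(z)/3 - z**3/9.
Answer: z**3*log(z)/3 - z**3/9.


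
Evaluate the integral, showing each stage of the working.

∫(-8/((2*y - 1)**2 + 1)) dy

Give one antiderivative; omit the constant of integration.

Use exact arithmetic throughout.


Step 1. Substitute u = 2*y - 1, turning ∫(-8/((2*y - 1)**2 + 1)) dy into ∫(-4/(u**2 + 1)) du: now ∫(-4/(u**2 + 1)) du.
Step 2. Evaluate the standard form: now -4*atan(u).
Step 3. Substitute back u = 2*y - 1: now -4*atan(2*y - 1).
Answer: -4*atan(2*y - 1).


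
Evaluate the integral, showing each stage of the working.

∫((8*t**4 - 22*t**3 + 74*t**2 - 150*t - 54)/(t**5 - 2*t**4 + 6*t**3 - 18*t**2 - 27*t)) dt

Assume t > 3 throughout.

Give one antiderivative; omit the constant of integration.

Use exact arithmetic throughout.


Step 1. Decompose ∫((8*t**4 - 22*t**3 + 74*t**2 - 150*t - 54)/(t**5 - 2*t**4 + 6*t**3 - 18*t**2 - 27*t)) dt by partial fractions, (8*t**4 - 22*t**3 + 74*t**2 - 150*t - 54)/(t**5 - 2*t**4 + 6*t**3 - 18*t**2 - 27*t) = -4/(t**2 + 9) + 5/(t + 1) + 1/(t - 3) + 2/t: now ∫(2/t) dt + ∫(1/(t - 3)) dt + ∫(5/(t + 1)) dt + ∫(-4/(t**2 + 9)) dt.
Step 2. Evaluate the standard form [assuming t > -1]: now 5*log(t + 1) + ∫(2/t) dt + ∫(1/(t - 3)) dt + ∫(-4/(t**2 + 9)) dt.
Step 3. Evaluate the standard form [assuming t > 3]: now log(t - 3) + 5*log(t + 1) + ∫(2/t) dt + ∫(-4/(t**2 + 9)) dt.
Step 4. Evaluate the standard form [assuming t > 0]: now 2*log(t) + log(t - 3) + 5*log(t + 1) + ∫(-4/(t**2 + 9)) dt.
Step 5. Evaluate the standard form: now 2*log(t) + log(t - 3) + 5*log(t + 1) - 4*atan(t/3)/3.
Answer: 2*log(t) + log(t - 3) + 5*log(t + 1) - 4*atan(t/3)/3.


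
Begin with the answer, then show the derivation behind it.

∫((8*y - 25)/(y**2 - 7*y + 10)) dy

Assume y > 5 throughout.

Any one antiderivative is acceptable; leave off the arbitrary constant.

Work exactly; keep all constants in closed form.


The answer is 5*log(y - 5) + 3*log(y - 2).
Step 1. Decompose ∫((8*y - 25)/(y**2 - 7*y + 10)) dy by partial fractions, (8*y - 25)/(y**2 - 7*y + 10) = 3/(y - 2) + 5/(y - 5): now ∫(5/(y - 5)) dy + ∫(3/(y - 2)) dy.
Step 2. Evaluate the standard form [assuming y > 2]: now 3*log(y - 2) + ∫(5/(y - 5)) dy.
Step 3. Evaluate the standard form [assuming y > 5]: now 5*log(y - 5) + 3*log(y - 2).
Answer: 5*log(y - 5) + 3*log(y - 2).


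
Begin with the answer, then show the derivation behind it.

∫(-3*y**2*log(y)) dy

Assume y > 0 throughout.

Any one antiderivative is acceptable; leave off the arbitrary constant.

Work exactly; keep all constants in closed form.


The answer is -y**3*log(y) + y**3/3.
Step 1. Integrate ∫(-3*y**2*log(y)) dy by parts with u = log(y), dv = (-3*y**2) dy, so v = -y**3 [assuming y > 0]: now -y**3*log(y) + ∫(y**2) dy.
Step 2. Evaluate the standard form: now -y**3*log(y) + y**3/3.
Answer: -y**3*log(y) + y**3/3.


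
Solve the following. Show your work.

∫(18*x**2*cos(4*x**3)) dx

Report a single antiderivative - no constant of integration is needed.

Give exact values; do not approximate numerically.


Step 1. Substitute u = x**3, turning ∫(18*x**2*cos(4*x**3)) dx into ∫(6*cos(4*u)) du: now ∫(6*cos(4*u)) du.
Step 2. Evaluate the standard form: now 3*sin(4*u)/2.
Step 3. Substitute back u = x**3: now 3*sin(4*x**3)/2.
Answer: 3*sin(4*x**3)/2.


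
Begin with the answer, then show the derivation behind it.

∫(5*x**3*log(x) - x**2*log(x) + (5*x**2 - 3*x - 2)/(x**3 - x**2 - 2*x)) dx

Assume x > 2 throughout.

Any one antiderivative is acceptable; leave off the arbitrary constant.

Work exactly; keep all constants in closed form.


The answer is 5*x**4*log(x)/4 - 5*x**4/16 - x**3*log(x)/3 + x**3/9 + log(x) + 2*log(x - 2) + 2*log(x + 1).
Step 1. Rewrite: now ∫(-x**2*log(x)) dx + ∫(5*x**3*log(x)) dx + ∫((5*x**2 - 3*x - 2)/(x**3 - x**2 - 2*x)) dx.
Step 2. Integrate ∫(-x**2*log(x)) dx by parts with u = log(x), dv = (-x**2) dx, so v = -x**3/3 [assuming x > 0]: now -x**3*log(x)/3 + ∫(x**2/3) dx + ∫(5*x**3*log(x)) dx + ∫((5*x**2 - 3*x - 2)/(x**3 - x**2 - 2*x)) dx.
Step 3. Evaluate the standard form: now -x**3*log(x)/3 + x**3/9 + ∫(5*x**3*log(x)) dx + ∫((5*x**2 - 3*x - 2)/(x**3 - x**2 - 2*x)) dx.
Step 4. Integrate ∫(5*x**3*log(x)) dx by parts with u = log(x), dv = (5*x**3) dx, so v = 5*x**4/4 [assuming x > 0]: now 5*x**4*log(x)/4 - x**3*log(x)/3 + x**3/9 + ∫(-5*x**3/4) dx + ∫((5*x**2 - 3*x - 2)/(x**3 - x**2 - 2*x)) dx.
Step 5. Evaluate the standard form: now 5*x**4*log(x)/4 - 5*x**4/16 - x**3*log(x)/3 + x**3/9 + ∫((5*x**2 - 3*x - 2)/(x**3 - x**2 - 2*x)) dx.
Step 6. Decompose ∫((5*x**2 - 3*x - 2)/(x**3 - x**2 - 2*x)) dx by partial fractions, (5*x**2 - 3*x - 2)/(x**3 - x**2 - 2*x) = 2/(x + 1) + 2/(x - 2) + 1/x: now 5*x**4*log(x)/4 - 5*x**4/16 - x**3*log(x)/3 + x**3/9 + ∫(1/x) dx + ∫(2/(x - 2)) dx + ∫(2/(x + 1)) dx.
Step 7. Evaluate the standard form [assuming x > 2]: now 5*x**4*log(x)/4 - 5*x**4/16 - x**3*log(x)/3 + x**3/9 + 2*log(x - 2) + ∫(1/x) dx + ∫(2/(x + 1)) dx.
Step 8. Evaluate the standard form [assuming x > 0]: now 5*x**4*log(x)/4 - 5*x**4/16 - x**3*log(x)/3 + x**3/9 + log(x) + 2*log(x - 2) + ∫(2/(x + 1)) dx.
Step 9. Evaluate the standard form [assuming x > -1]: now 5*x**4*log(x)/4 - 5*x**4/16 - x**3*log(x)/3 + x**3/9 + log(x) + 2*log(x - 2) + 2*log(x + 1).
Answer: 5*x**4*log(x)/4 - 5*x**4/16 - x**3*log(x)/3 + x**3/9 + log(x) + 2*log(x - 2) + 2*log(x + 1).


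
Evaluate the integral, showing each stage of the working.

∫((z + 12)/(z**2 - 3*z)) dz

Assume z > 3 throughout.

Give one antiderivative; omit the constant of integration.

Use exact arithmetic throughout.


Step 1. Decompose ∫((z + 12)/(z**2 - 3*z)) dz by partial fractions, (z + 12)/(z**2 - 3*z) = 5/(z - 3) - 4/z: now ∫(-4/z) dz + ∫(5/(z - 3)) dz.
Step 2. Evaluate the standard form [assuming z > 3]: now 5*log(z - 3) + ∫(-4/z) dz.
Step 3. Evaluate the standard form [assuming z > 0]: now -4*log(z) + 5*log(z - 3).
Answer: -4*log(z) + 5*log(z - 3).


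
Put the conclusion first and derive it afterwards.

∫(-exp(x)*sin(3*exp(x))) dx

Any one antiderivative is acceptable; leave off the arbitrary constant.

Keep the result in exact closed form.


The answer is cos(3*exp(x))/3.
Step 1. Substitute u = exp(x), turning ∫(-exp(x)*sin(3*exp(x))) dx into ∫(-sin(3*u)) du: now ∫(-sin(3*u)) du.
Step 2. Evaluate the standard form: now cos(3*u)/3.
Step 3. Substitute back u = exp(x): now cos(3*exp(x))/3.
Answer: cos(3*exp(x))/3.


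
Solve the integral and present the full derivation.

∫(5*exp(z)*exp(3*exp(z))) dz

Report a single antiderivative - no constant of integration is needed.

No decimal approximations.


Step 1. Substitute u = exp(z), turning ∫(5*exp(z)*exp(3*exp(z))) dz into ∫(5*exp(3*u)) du: now ∫(5*exp(3*u)) du.
Step 2. Evaluate the standard form: now 5*exp(3*u)/3.
Step 3. Substitute back u = exp(z): now 5*exp(3*exp(z))/3.
Answer: 5*exp(3*exp(z))/3.


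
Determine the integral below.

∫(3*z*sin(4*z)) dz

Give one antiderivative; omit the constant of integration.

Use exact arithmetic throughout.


Answer: -3*z*cos(4*z)/4 + 3*sin(4*z)/16.


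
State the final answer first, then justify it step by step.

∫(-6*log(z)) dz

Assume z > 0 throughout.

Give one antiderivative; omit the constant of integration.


The answer is -6*z*log(z) + 6*z.
Step 1. Integrate ∫(-6*log(z)) dz by parts with u = log(z), dv = (-6) dz, so v = -6*z [assuming z > 0]: now -6*z*log(z) + ∫(6) dz.
Step 2. Evaluate the standard form: now -6*z*log(z) + 6*z.
Answer: -6*z*log(z) + 6*z.


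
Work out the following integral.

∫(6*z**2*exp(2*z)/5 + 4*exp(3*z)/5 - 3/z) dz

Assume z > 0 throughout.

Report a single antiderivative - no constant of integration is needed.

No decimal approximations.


Answer: 3*z**2*exp(2*z)/5 - 3*z*exp(2*z)/5 + 4*exp(3*z)/15 + 3*exp(2*z)/10 - 3*log(z).


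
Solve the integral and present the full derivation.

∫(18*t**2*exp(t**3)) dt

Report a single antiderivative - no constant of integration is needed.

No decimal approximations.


Step 1. Substitute u = t**3, turning ∫(18*t**2*exp(t**3)) dt into ∫(6*exp(u)) du: now ∫(6*exp(u)) du.
Step 2. Evaluate the standard form: now 6*exp(u).
Step 3. Substitute back u = t**3: now 6*exp(t**3).
Answer: 6*exp(t**3).


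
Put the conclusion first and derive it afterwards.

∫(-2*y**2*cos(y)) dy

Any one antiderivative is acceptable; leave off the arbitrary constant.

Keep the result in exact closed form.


The answer is -2*y**2*sin(y) - 4*y*cos(y) + 4*sin(y).
Step 1. Integrate ∫(-2*y**2*cos(y)) dy by parts with u = y**2, dv = (-2*cos(y)) dy, so v = -2*sin(y): now -2*y**2*sin(y) + ∫(4*y*sin(y)) dy.
Step 2. Integrate ∫(4*y*sin(y)) dy by parts with u = y, dv = (4*sin(y)) dy, so v = -4*cos(y): now -2*y**2*sin(y) - 4*y*cos(y) + ∫(4*cos(y)) dy.
Step 3. Evaluate the standard form: now -2*y**2*sin(y) - 4*y*cos(y) + 4*sin(y).
Answer: -2*y**2*sin(y) - 4*y*cos(y) + 4*sin(y).


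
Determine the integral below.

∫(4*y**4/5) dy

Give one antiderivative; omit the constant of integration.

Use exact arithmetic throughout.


Answer: 4*y**5/25.


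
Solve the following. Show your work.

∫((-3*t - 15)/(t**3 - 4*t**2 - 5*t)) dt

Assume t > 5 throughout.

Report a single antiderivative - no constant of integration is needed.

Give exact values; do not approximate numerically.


Step 1. Decompose ∫((-3*t - 15)/(t**3 - 4*t**2 - 5*t)) dt by partial fractions, (-3*t - 15)/(t**3 - 4*t**2 - 5*t) = -2/(t + 1) - 1/(t - 5) + 3/t: now ∫(3/t) dt + ∫(-1/(t - 5)) dt + ∫(-2/(t + 1)) dt.
Step 2. Evaluate the standard form [assuming t > 0]: now 3*log(t) + ∫(-1/(t - 5)) dt + ∫(-2/(t + 1)) dt.
Step 3. Evaluate the standard form [assuming t > -1]: now 3*log(t) - 2*log(t + 1) + ∫(-1/(t - 5)) dt.
Step 4. Evaluate the standard form [assuming t > 5]: now 3*log(t) - log(t - 5) - 2*log(t + 1).
Answer: 3*log(t) - log(t - 5) - 2*log(t + 1).


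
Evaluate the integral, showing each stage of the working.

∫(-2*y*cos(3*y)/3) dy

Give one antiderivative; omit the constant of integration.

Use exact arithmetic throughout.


Step 1. Integrate ∫(-2*y*cos(3*y)/3) dy by parts with u = y, dv = (-2*cos(3*y)/3) dy, so v = -2*sin(3*y)/9: now -2*y*sin(3*y)/9 + ∫(2*sin(3*y)/9) dy.
Step 2. Evaluate the standard form: now -2*y*sin(3*y)/9 - 2*cos(3*y)/27.
Answer: -2*y*sin(3*y)/9 - 2*cos(3*y)/27.


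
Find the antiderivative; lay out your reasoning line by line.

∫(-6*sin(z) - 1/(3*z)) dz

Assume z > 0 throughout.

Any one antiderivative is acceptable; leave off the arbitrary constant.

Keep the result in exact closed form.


Step 1. Rewrite: now ∫(-1/(3*z)) dz + ∫(-6*sin(z)) dz.
Step 2. Evaluate the standard form: now 6*cos(z) + ∫(-1/(3*z)) dz.
Step 3. Evaluate the standard form [assuming z > 0]: now -log(z)/3 + 6*cos(z).
Answer: -log(z)/3 + 6*cos(z).


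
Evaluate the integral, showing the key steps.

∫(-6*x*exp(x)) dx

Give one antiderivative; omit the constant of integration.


Step 1. Integrate ∫(-6*x*exp(x)) dx by parts with u = x, dv = (-6*exp(x)) dx, so v = -6*exp(x): now -6*x*exp(x) + ∫(6*exp(x)) dx.
Step 2. Evaluate the standard form: now -6*x*exp(x) + 6*exp(x).
Answer: -6*x*exp(x) + 6*exp(x).


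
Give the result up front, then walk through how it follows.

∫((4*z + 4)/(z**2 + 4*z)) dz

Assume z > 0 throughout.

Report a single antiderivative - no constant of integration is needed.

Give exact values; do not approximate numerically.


The answer is log(z) + 3*log(z + 4).
Step 1. Decompose ∫((4*z + 4)/(z**2 + 4*z)) dz by partial fractions, (4*z + 4)/(z**2 + 4*z) = 3/(z + 4) + 1/z: now ∫(1/z) dz + ∫(3/(z + 4)) dz.
Step 2. Evaluate the standard form [assuming z > -4]: now 3*log(z + 4) + ∫(1/z) dz.
Step 3. Evaluate the standard form [assuming z > 0]: now log(z) + 3*log(z + 4).
Answer: log(z) + 3*log(z + 4).


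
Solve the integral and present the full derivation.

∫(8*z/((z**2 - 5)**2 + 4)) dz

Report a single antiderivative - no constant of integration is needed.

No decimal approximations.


Step 1. Substitute u = z**2 - 5, turning ∫(8*z/((z**2 - 5)**2 + 4)) dz into ∫(4/(u**2 + 4)) du: now ∫(4/(u**2 + 4)) du.
Step 2. Evaluate the standard form: now 2*atan(u/2).
Step 3. Substitute back u = z**2 - 5: now 2*atan(z**2/2 - 5/2).
Answer: 2*atan(z**2/2 - 5/2).


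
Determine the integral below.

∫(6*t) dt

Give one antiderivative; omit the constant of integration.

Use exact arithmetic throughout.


Answer: 3*t**2.


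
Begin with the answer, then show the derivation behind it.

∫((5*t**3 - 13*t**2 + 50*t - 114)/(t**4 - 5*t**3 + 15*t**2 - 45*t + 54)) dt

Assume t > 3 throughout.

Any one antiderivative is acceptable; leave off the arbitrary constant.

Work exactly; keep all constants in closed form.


The answer is 3*log(t - 3) + 2*log(t - 2) - atan(t/3)/3.
Step 1. Decompose ∫((5*t**3 - 13*t**2 + 50*t - 114)/(t**4 - 5*t**3 + 15*t**2 - 45*t + 54)) dt by partial fractions, (5*t**3 - 13*t**2 + 50*t - 114)/(t**4 - 5*t**3 + 15*t**2 - 45*t + 54) = -1/(t**2 + 9) + 2/(t - 2) + 3/(t - 3): now ∫(3/(t - 3)) dt + ∫(2/(t - 2)) dt + ∫(-1/(t**2 + 9)) dt.
Step 2. Evaluate the standard form [assuming t > 3]: now 3*log(t - 3) + ∫(2/(t - 2)) dt + ∫(-1/(t**2 + 9)) dt.
Step 3. Evaluate the standard form [assuming t > 2]: now 3*log(t - 3) + 2*log(t - 2) + ∫(-1/(t**2 + 9)) dt.
Step 4. Evaluate the standard form: now 3*log(t - 3) + 2*log(t - 2) - atan(t/3)/3.
Answer: 3*log(t - 3) + 2*log(t - 2) - atan(t/3)/3.


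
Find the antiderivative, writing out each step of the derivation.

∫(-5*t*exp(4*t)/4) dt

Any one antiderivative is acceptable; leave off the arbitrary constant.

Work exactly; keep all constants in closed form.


Step 1. Integrate ∫(-5*t*exp(4*t)/4) dt by parts with u = t, dv = (-5*exp(4*t)/4) dt, so v = -5*exp(4*t)/16: now -5*t*exp(4*t)/16 + ∫(5*exp(4*t)/16) dt.
Step 2. Evaluate the standard form: now -5*t*exp(4*t)/16 + 5*exp(4*t)/64.
Answer: -5*t*exp(4*t)/16 + 5*exp(4*t)/64.


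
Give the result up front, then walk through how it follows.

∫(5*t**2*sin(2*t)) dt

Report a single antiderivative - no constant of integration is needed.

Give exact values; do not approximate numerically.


The answer is -5*t**2*cos(2*t)/2 + 5*t*sin(2*t)/2 + 5*cos(2*t)/4.
Step 1. Integrate ∫(5*t**2*sin(2*t)) dt by parts with u = t**2, dv = (5*sin(2*t)) dt, so v = -5*cos(2*t)/2: now -5*t**2*cos(2*t)/2 + ∫(5*t*cos(2*t)) dt.
Step 2. Integrate ∫(5*t*cos(2*t)) dt by parts with u = t, dv = (5*cos(2*t)) dt, so v = 5*sin(2*t)/2: now -5*t**2*cos(2*t)/2 + 5*t*sin(2*t)/2 + ∫(-5*sin(2*t)/2) dt.
Step 3. Evaluate the standard form: now -5*t**2*cos(2*t)/2 + 5*t*sin(2*t)/2 + 5*cos(2*t)/4.
Answer: -5*t**2*cos(2*t)/2 + 5*t*sin(2*t)/2 + 5*cos(2*t)/4.


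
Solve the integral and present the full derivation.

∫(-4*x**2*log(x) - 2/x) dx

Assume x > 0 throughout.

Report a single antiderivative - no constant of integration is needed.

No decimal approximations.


Step 1. Rewrite: now ∫(-2/x) dx + ∫(-4*x**2*log(x)) dx.
Step 2. Evaluate the standard form [assuming x > 0]: now -2*log(x) + ∫(-4*x**2*log(x)) dx.
Step 3. Integrate ∫(-4*x**2*log(x)) dx by parts with u = log(x), dv = (-4*x**2) dx, so v = -4*x**3/3 [assuming x > 0]: now -4*x**3*log(x)/3 - 2*log(x) + ∫(4*x**2/3) dx.
Step 4. Evaluate the standard form: now -4*x**3*log(x)/3 + 4*x**3/9 - 2*log(x).
Answer: -4*x**3*log(x)/3 + 4*x**3/9 - 2*log(x).


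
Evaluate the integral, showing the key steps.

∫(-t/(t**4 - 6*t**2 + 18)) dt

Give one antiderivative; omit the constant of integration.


Step 1. Substitute u = t**2 - 3, turning ∫(-t/(t**4 - 6*t**2 + 18)) dt into ∫(-1/(2*(u**2 + 9))) du: now ∫(-1/(2*(u**2 + 9))) du.
Step 2. Evaluate the standard form: now -atan(u/3)/6.
Step 3. Substitute back u = t**2 - 3: now -atan(t**2/3 - 1)/6.
Answer: -atan(t**2/3 - 1)/6.


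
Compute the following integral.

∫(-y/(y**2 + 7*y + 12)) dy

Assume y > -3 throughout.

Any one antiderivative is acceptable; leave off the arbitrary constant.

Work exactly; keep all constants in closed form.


Answer: 3*log(y + 3) - 4*log(y + 4).


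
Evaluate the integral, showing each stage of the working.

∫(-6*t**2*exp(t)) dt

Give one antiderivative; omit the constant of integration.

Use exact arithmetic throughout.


Step 1. Integrate ∫(-6*t**2*exp(t)) dt by parts with u = t**2, dv = (-6*exp(t)) dt, so v = -6*exp(t): now -6*t**2*exp(t) + ∫(12*t*exp(t)) dt.
Step 2. Integrate ∫(12*t*exp(t)) dt by parts with u = t, dv = (12*exp(t)) dt, so v = 12*exp(t): now -6*t**2*exp(t) + 12*t*exp(t) + ∫(-12*exp(t)) dt.
Step 3. Evaluate the standard form: now -6*t**2*exp(t) + 12*t*exp(t) - 12*exp(t).
Answer: -6*t**2*exp(t) + 12*t*exp(t) - 12*exp(t).


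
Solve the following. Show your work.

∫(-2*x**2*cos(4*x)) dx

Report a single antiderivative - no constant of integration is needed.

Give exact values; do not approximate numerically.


Step 1. Integrate ∫(-2*x**2*cos(4*x)) dx by parts with u = x**2, dv = (-2*cos(4*x)) dx, so v = -sin(4*x)/2: now -x**2*sin(4*x)/2 + ∫(x*sin(4*x)) dx.
Step 2. Integrate ∫(x*sin(4*x)) dx by parts with u = x, dv = (sin(4*x)) dx, so v = -cos(4*x)/4: now -x**2*sin(4*x)/2 - x*cos(4*x)/4 + ∫(cos(4*x)/4) dx.
Step 3. Evaluate the standard form: now -x**2*sin(4*x)/2 - x*cos(4*x)/4 + sin(4*x)/16.
Answer: -x**2*sin(4*x)/2 - x*cos(4*x)/4 + sin(4*x)/16.


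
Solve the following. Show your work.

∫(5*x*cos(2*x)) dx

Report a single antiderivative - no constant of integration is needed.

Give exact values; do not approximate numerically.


Step 1. Integrate ∫(5*x*cos(2*x)) dx by parts with u = x, dv = (5*cos(2*x)) dx, so v = 5*sin(2*x)/2: now 5*x*sin(2*x)/2 + ∫(-5*sin(2*x)/2) dx.
Step 2. Evaluate the standard form: now 5*x*sin(2*x)/2 + 5*cos(2*x)/4.
Answer: 5*x*sin(2*x)/2 + 5*cos(2*x)/4.


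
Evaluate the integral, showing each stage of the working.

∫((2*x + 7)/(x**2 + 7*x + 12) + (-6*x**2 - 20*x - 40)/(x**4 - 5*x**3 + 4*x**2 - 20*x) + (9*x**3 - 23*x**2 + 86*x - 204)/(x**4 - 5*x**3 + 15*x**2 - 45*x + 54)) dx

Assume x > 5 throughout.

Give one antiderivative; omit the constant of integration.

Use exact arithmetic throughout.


Step 1. Rewrite: now ∫((2*x + 7)/(x**2 + 7*x + 12)) dx + ∫((-6*x**2 - 20*x - 40)/(x**4 - 5*x**3 + 4*x**2 - 20*x)) dx + ∫((9*x**3 - 23*x**2 + 86*x - 204)/(x**4 - 5*x**3 + 15*x**2 - 45*x + 54)) dx.
Step 2. Decompose ∫((2*x + 7)/(x**2 + 7*x + 12)) dx by partial fractions, (2*x + 7)/(x**2 + 7*x + 12) = 1/(x + 4) + 1/(x + 3): now ∫((-6*x**2 - 20*x - 40)/(x**4 - 5*x**3 + 4*x**2 - 20*x)) dx + ∫((9*x**3 - 23*x**2 + 86*x - 204)/(x**4 - 5*x**3 + 15*x**2 - 45*x + 54)) dx + ∫(1/(x + 3)) dx + ∫(1/(x + 4)) dx.
Step 3. Evaluate the standard form [assuming x > -4]: now log(x + 4) + ∫((-6*x**2 - 20*x - 40)/(x**4 - 5*x**3 + 4*x**2 - 20*x)) dx + ∫((9*x**3 - 23*x**2 + 86*x - 204)/(x**4 - 5*x**3 + 15*x**2 - 45*x + 54)) dx + ∫(1/(x + 3)) dx.
Step 4. Evaluate the standard form [assuming x > -3]: now log(x + 3) + log(x + 4) + ∫((-6*x**2 - 20*x - 40)/(x**4 - 5*x**3 + 4*x**2 - 20*x)) dx + ∫((9*x**3 - 23*x**2 + 86*x - 204)/(x**4 - 5*x**3 + 15*x**2 - 45*x + 54)) dx.
Step 5. Decompose ∫((9*x**3 - 23*x**2 + 86*x - 204)/(x**4 - 5*x**3 + 15*x**2 - 45*x + 54)) dx by partial fractions, (9*x**3 - 23*x**2 + 86*x - 204)/(x**4 - 5*x**3 + 15*x**2 - 45*x + 54) = -1/(x**2 + 9) + 4/(x - 2) + 5/(x - 3): now log(x + 3) + log(x + 4) + ∫((-6*x**2 - 20*x - 40)/(x**4 - 5*x**3 + 4*x**2 - 20*x)) dx + ∫(5/(x - 3)) dx + ∫(4/(x - 2)) dx + ∫(-1/(x**2 + 9)) dx.
Step 6. Evaluate the standard form [assuming x > 2]: now 4*log(x - 2) + log(x + 3) + log(x + 4) + ∫((-6*x**2 - 20*x - 40)/(x**4 - 5*x**3 + 4*x**2 - 20*x)) dx + ∫(5/(x - 3)) dx + ∫(-1/(x**2 + 9)) dx.
Step 7. Evaluate the standard form [assuming x > 3]: now 5*log(x - 3) + 4*log(x - 2) + log(x + 3) + log(x + 4) + ∫((-6*x**2 - 20*x - 40)/(x**4 - 5*x**3 + 4*x**2 - 20*x)) dx + ∫(-1/(x**2 + 9)) dx.
Step 8. Evaluate the standard form: now 5*log(x - 3) + 4*log(x - 2) + log(x + 3) + log(x + 4) - atan(x/3)/3 + ∫((-6*x**2 - 20*x - 40)/(x**4 - 5*x**3 + 4*x**2 - 20*x)) dx.
Step 9. Decompose ∫((-6*x**2 - 20*x - 40)/(x**4 - 5*x**3 + 4*x**2 - 20*x)) dx by partial fractions, (-6*x**2 - 20*x - 40)/(x**4 - 5*x**3 + 4*x**2 - 20*x) = 4/(x**2 + 4) - 2/(x - 5) + 2/x: now 5*log(x - 3) + 4*log(x - 2) + log(x + 3) + log(x + 4) - atan(x/3)/3 + ∫(2/x) dx + ∫(-2/(x - 5)) dx + ∫(4/(x**2 + 4)) dx.
Step 10. Evaluate the standard form [assuming x > 0]: now 2*log(x) + 5*log(x - 3) + 4*log(x - 2) + log(x + 3) + log(x + 4) - atan(x/3)/3 + ∫(-2/(x - 5)) dx + ∫(4/(x**2 + 4)) dx.
Step 11. Evaluate the standard form [assuming x > 5]: now 2*log(x) - 2*log(x - 5) + 5*log(x - 3) + 4*log(x - 2) + log(x + 3) + log(x + 4) - atan(x/3)/3 + ∫(4/(x**2 + 4)) dx.
Step 12. Evaluate the standard form: now 2*log(x) - 2*log(x - 5) + 5*log(x - 3) + 4*log(x - 2) + log(x + 3) + log(x + 4) - atan(x/3)/3 + 2*atan(x/2).
Answer: 2*log(x) - 2*log(x - 5) + 5*log(x - 3) + 4*log(x - 2) + log(x + 3) + log(x + 4) - atan(x/3)/3 + 2*atan(x/2).


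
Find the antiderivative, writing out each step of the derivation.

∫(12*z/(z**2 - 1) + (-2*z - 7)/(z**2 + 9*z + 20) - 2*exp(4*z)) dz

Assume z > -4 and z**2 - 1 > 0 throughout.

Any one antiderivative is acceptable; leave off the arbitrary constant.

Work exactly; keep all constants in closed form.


Step 1. Rewrite: now ∫(12*z/(z**2 - 1)) dz + ∫((-2*z - 7)/(z**2 + 9*z + 20)) dz + ∫(-2*exp(4*z)) dz.
Step 2. Evaluate the standard form: now -exp(4*z)/2 + ∫(12*z/(z**2 - 1)) dz + ∫((-2*z - 7)/(z**2 + 9*z + 20)) dz.
Step 3. Decompose ∫((-2*z - 7)/(z**2 + 9*z + 20)) dz by partial fractions, (-2*z - 7)/(z**2 + 9*z + 20) = -3/(z + 5) + 1/(z + 4): now -exp(4*z)/2 + ∫(12*z/(z**2 - 1)) dz + ∫(1/(z + 4)) dz + ∫(-3/(z + 5)) dz.
Step 4. Evaluate the standard form [assuming z > -5]: now -exp(4*z)/2 - 3*log(z + 5) + ∫(12*z/(z**2 - 1)) dz + ∫(1/(z + 4)) dz.
Step 5. Evaluate the standard form [assuming z > -4]: now -exp(4*z)/2 + log(z + 4) - 3*log(z + 5) + ∫(12*z/(z**2 - 1)) dz.
Step 6. Substitute u = z**2 - 1, turning ∫(12*z/(z**2 - 1)) dz into ∫(6/u) du: now -exp(4*z)/2 + log(z + 4) - 3*log(z + 5) + ∫(6/u) du.
Step 7. Evaluate the standard form [assuming u > 0]: now -exp(4*z)/2 + 6*log(u) + log(z + 4) - 3*log(z + 5).
Step 8. Substitute back u = z**2 - 1: now -exp(4*z)/2 + log(z + 4) - 3*log(z + 5) + 6*log(z**2 - 1).
Answer: -exp(4*z)/2 + log(z + 4) - 3*log(z + 5) + 6*log(z**2 - 1).


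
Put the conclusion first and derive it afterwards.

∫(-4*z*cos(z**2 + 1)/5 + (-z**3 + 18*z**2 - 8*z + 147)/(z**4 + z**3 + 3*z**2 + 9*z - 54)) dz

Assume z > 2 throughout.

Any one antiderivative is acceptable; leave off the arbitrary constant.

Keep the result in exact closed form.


The answer is 3*log(z - 2) - 4*log(z + 3) - 2*sin(z**2 + 1)/5 + atan(z/3)/3.
Step 1. Rewrite: now ∫(-4*z*cos(z**2 + 1)/5) dz + ∫((-z**3 + 18*z**2 - 8*z + 147)/(z**4 + z**3 + 3*z**2 + 9*z - 54)) dz.
Step 2. Substitute u = z**2 + 1, turning ∫(-4*z*cos(z**2 + 1)/5) dz into ∫(-2*cos(u)/5) du: now ∫((-z**3 + 18*z**2 - 8*z + 147)/(z**4 + z**3 + 3*z**2 + 9*z - 54)) dz + ∫(-2*cos(u)/5) du.
Step 3. Evaluate the standard form: now -2*sin(u)/5 + ∫((-z**3 + 18*z**2 - 8*z + 147)/(z**4 + z**3 + 3*z**2 + 9*z - 54)) dz.
Step 4. Substitute back u = z**2 + 1: now -2*sin(z**2 + 1)/5 + ∫((-z**3 + 18*z**2 - 8*z + 147)/(z**4 + z**3 + 3*z**2 + 9*z - 54)) dz.
Step 5. Decompose ∫((-z**3 + 18*z**2 - 8*z + 147)/(z**4 + z**3 + 3*z**2 + 9*z - 54)) dz by partial fractions, (-z**3 + 18*z**2 - 8*z + 147)/(z**4 + z**3 + 3*z**2 + 9*z - 54) = 1/(z**2 + 9) - 4/(z + 3) + 3/(z - 2): now -2*sin(z**2 + 1)/5 + ∫(3/(z - 2)) dz + ∫(-4/(z + 3)) dz + ∫(1/(z**2 + 9)) dz.
Step 6. Evaluate the standard form [assuming z > -3]: now -4*log(z + 3) - 2*sin(z**2 + 1)/5 + ∫(3/(z - 2)) dz + ∫(1/(z**2 + 9)) dz.
Step 7. Evaluate the standard form [assuming z > 2]: now 3*log(z - 2) - 4*log(z + 3) - 2*sin(z**2 + 1)/5 + ∫(1/(z**2 + 9)) dz.
Step 8. Evaluate the standard form: now 3*log(z - 2) - 4*log(z + 3) - 2*sin(z**2 + 1)/5 + atan(z/3)/3.
Answer: 3*log(z - 2) - 4*log(z + 3) - 2*sin(z**2 + 1)/5 + atan(z/3)/3.


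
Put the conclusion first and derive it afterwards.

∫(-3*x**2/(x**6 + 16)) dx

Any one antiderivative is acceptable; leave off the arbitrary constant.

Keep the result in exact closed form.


The answer is -atan(x**3/4)/4.
Step 1. Substitute u = x**3, turning ∫(-3*x**2/(x**6 + 16)) dx into ∫(-1/(u**2 + 16)) du: now ∫(-1/(u**2 + 16)) du.
Step 2. Evaluate the standard form: now -atan(u/4)/4.
Step 3. Substitute back u = x**3: now -atan(x**3/4)/4.
Answer: -atan(x**3/4)/4.


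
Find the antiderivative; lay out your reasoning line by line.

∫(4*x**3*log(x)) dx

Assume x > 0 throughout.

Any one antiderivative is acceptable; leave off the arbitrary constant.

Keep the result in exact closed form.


Step 1. Integrate ∫(4*x**3*log(x)) dx by parts with u = log(x), dv = (4*x**3) dx, so v = x**4 [assuming x > 0]: now x**4*log(x) + ∫(-x**3) dx.
Step 2. Evaluate the standard form: now x**4*log(x) - x**4/4.
Answer: x**4*log(x) - x**4/4.


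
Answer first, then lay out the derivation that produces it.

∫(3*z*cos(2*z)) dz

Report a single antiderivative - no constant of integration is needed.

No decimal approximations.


The answer is 3*z*sin(2*z)/2 + 3*cos(2*z)/4.
Step 1. Integrate ∫(3*z*cos(2*z)) dz by parts with u = z, dv = (3*cos(2*z)) dz, so v = 3*sin(2*z)/2: now 3*z*sin(2*z)/2 + ∫(-3*sin(2*z)/2) dz.
Step 2. Evaluate the standard form: now 3*z*sin(2*z)/2 + 3*cos(2*z)/4.
Answer: 3*z*sin(2*z)/2 + 3*cos(2*z)/4.


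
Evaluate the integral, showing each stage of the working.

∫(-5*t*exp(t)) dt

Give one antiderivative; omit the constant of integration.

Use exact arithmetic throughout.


Step 1. Integrate ∫(-5*t*exp(t)) dt by parts with u = t, dv = (-5*exp(t)) dt, so v = -5*exp(t): now -5*t*exp(t) + ∫(5*exp(t)) dt.
Step 2. Evaluate the standard form: now -5*t*exp(t) + 5*exp(t).
Answer: -5*t*exp(t) + 5*exp(t).


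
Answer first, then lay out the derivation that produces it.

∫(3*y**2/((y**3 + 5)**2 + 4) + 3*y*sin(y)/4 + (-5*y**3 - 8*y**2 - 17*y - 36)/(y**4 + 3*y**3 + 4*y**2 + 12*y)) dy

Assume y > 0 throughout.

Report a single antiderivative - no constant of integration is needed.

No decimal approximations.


The answer is -3*y*cos(y)/4 - 3*log(y) - 2*log(y + 3) + 3*sin(y)/4 + atan(y/2)/2 + atan(y**3/2 + 5/2)/2.
Step 1. Rewrite: now ∫(3*y*sin(y)/4) dy + ∫(3*y**2/((y**3 + 5)**2 + 4)) dy + ∫((-5*y**3 - 8*y**2 - 17*y - 36)/(y**4 + 3*y**3 + 4*y**2 + 12*y)) dy.
Step 2. Decompose ∫((-5*y**3 - 8*y**2 - 17*y - 36)/(y**4 + 3*y**3 + 4*y**2 + 12*y)) dy by partial fractions, (-5*y**3 - 8*y**2 - 17*y - 36)/(y**4 + 3*y**3 + 4*y**2 + 12*y) = 1/(y**2 + 4) - 2/(y + 3) - 3/y: now ∫(-3/y) dy + ∫(3*y*sin(y)/4) dy + ∫(3*y**2/((y**3 + 5)**2 + 4)) dy + ∫(-2/(y + 3)) dy + ∫(1/(y**2 + 4)) dy.
Step 3. Evaluate the standard form [assuming y > 0]: now -3*log(y) + ∫(3*y*sin(y)/4) dy + ∫(3*y**2/((y**3 + 5)**2 + 4)) dy + ∫(-2/(y + 3)) dy + ∫(1/(y**2 + 4)) dy.
Step 4. Evaluate the standard form [assuming y > -3]: now -3*log(y) - 2*log(y + 3) + ∫(3*y*sin(y)/4) dy + ∫(3*y**2/((y**3 + 5)**2 + 4)) dy + ∫(1/(y**2 + 4)) dy.
Step 5. Evaluate the standard form: now -3*log(y) - 2*log(y + 3) + atan(y/2)/2 + ∫(3*y*sin(y)/4) dy + ∫(3*y**2/((y**3 + 5)**2 + 4)) dy.
Step 6. Substitute u = y**3 + 5, turning ∫(3*y**2/((y**3 + 5)**2 + 4)) dy into ∫(1/(u**2 + 4)) du: now -3*log(y) - 2*log(y + 3) + atan(y/2)/2 + ∫(3*y*sin(y)/4) dy + ∫(1/(u**2 + 4)) du.
Step 7. Evaluate the standard form: now -3*log(y) - 2*log(y + 3) + atan(u/2)/2 + atan(y/2)/2 + ∫(3*y*sin(y)/4) dy.
Step 8. Substitute back u = y**3 + 5: now -3*log(y) - 2*log(y + 3) + atan(y/2)/2 + atan(y**3/2 + 5/2)/2 + ∫(3*y*sin(y)/4) dy.
Step 9. Integrate ∫(3*y*sin(y)/4) dy by parts with u = y, dv = (3*sin(y)/4) dy, so v = -3*cos(y)/4: now -3*y*cos(y)/4 - 3*log(y) - 2*log(y + 3) + atan(y/2)/2 + atan(y**3/2 + 5/2)/2 + ∫(3*cos(y)/4) dy.
Step 10. Evaluate the standard form: now -3*y*cos(y)/4 - 3*log(y) - 2*log(y + 3) + 3*sin(y)/4 + atan(y/2)/2 + atan(y**3/2 + 5/2)/2.
Answer: -3*y*cos(y)/4 - 3*log(y) - 2*log(y + 3) + 3*sin(y)/4 + atan(y/2)/2 + atan(y**3/2 + 5/2)/2.


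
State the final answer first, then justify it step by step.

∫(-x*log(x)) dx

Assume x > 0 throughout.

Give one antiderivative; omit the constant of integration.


The answer is -x**2*log(x)/2 + x**2/4.
Step 1. Integrate ∫(-x*log(x)) dx by parts with u = log(x), dv = (-x) dx, so v = -x**2/2 [assuming x > 0]: now -x**2*log(x)/2 + ∫(x/2) dx.
Step 2. Evaluate the standard form: now -x**2*log(x)/2 + x**2/4.
Answer: -x**2*log(x)/2 + x**2/4.


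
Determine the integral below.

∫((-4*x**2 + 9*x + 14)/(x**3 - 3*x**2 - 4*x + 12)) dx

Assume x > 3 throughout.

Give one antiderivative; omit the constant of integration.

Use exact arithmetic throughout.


Answer: log(x - 3) - 4*log(x - 2) - log(x + 2).


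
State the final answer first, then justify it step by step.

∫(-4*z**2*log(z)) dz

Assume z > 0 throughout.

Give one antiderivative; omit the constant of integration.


The answer is -4*z**3*log(z)/3 + 4*z**3/9.
Step 1. Integrate ∫(-4*z**2*log(z)) dz by parts with u = log(z), dv = (-4*z**2) dz, so v = -4*z**3/3 [assuming z > 0]: now -4*z**3*log(z)/3 + ∫(4*z**2/3) dz.
Step 2. Evaluate the standard form: now -4*z**3*log(z)/3 + 4*z**3/9.
Answer: -4*z**3*log(z)/3 + 4*z**3/9.


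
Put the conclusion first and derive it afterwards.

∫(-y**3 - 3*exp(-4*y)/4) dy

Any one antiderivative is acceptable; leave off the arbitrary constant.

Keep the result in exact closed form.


The answer is -y**4/4 + 3*exp(-4*y)/16.
Step 1. Rewrite: now ∫(-y**3) dy + ∫(-3*exp(-4*y)/4) dy.
Step 2. Evaluate the standard form: now -y**4/4 + ∫(-3*exp(-4*y)/4) dy.
Step 3. Evaluate the standard form: now -y**4/4 + 3*exp(-4*y)/16.
Answer: -y**4/4 + 3*exp(-4*y)/16.


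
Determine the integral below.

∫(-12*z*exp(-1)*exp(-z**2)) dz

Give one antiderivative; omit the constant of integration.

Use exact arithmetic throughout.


Answer: 6*exp(-z**2 - 1).


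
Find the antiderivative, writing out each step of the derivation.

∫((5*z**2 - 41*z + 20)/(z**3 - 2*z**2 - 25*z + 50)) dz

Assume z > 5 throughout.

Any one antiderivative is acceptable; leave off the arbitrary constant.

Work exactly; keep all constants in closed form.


Step 1. Decompose ∫((5*z**2 - 41*z + 20)/(z**3 - 2*z**2 - 25*z + 50)) dz by partial fractions, (5*z**2 - 41*z + 20)/(z**3 - 2*z**2 - 25*z + 50) = 5/(z + 5) + 2/(z - 2) - 2/(z - 5): now ∫(-2/(z - 5)) dz + ∫(2/(z - 2)) dz + ∫(5/(z + 5)) dz.
Step 2. Evaluate the standard form [assuming z > 5]: now -2*log(z - 5) + ∫(2/(z - 2)) dz + ∫(5/(z + 5)) dz.
Step 3. Evaluate the standard form [assuming z > -5]: now -2*log(z - 5) + 5*log(z + 5) + ∫(2/(z - 2)) dz.
Step 4. Evaluate the standard form [assuming z > 2]: now -2*log(z - 5) + 2*log(z - 2) + 5*log(z + 5).
Answer: -2*log(z - 5) + 2*log(z - 2) + 5*log(z + 5).
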